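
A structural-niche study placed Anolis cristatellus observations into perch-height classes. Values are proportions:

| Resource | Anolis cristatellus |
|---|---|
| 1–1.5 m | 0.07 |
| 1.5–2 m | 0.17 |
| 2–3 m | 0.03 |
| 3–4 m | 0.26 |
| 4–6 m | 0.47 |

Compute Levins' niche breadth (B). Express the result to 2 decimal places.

3.09

Σpᵢ² = 0.07² + 0.17² + 0.03² + 0.26² + 0.47² = 0.0049 + 0.0289 + 0.0009 + 0.0676 + 0.2209 = 0.3232
B = 1 / 0.3232 = 3.0941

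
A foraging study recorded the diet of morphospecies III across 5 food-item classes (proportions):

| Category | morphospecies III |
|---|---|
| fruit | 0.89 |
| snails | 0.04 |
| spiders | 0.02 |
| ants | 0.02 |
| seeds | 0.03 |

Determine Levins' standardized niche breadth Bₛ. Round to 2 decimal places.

0.06

Σpᵢ² = 0.89² + 0.04² + 0.02² + 0.02² + 0.03² = 0.7921 + 0.0016 + 0.0004 + 0.0004 + 0.0009 = 0.7954
B = 1 / 0.7954 = 1.2572
Bₛ = (B − 1)/(n − 1) = (1.2572 − 1)/(5 − 1) = 0.2572/4 = 0.0643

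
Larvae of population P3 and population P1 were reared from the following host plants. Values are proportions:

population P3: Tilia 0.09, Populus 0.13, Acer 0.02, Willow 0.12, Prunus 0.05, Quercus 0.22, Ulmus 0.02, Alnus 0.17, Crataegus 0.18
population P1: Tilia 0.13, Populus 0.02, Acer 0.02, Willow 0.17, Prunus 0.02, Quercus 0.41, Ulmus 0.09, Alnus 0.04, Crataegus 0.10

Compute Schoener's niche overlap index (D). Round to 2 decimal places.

Σ|p₁ᵢ − p₂ᵢ| = 0.04 + 0.11 + 0.00 + 0.05 + 0.03 + 0.19 + 0.07 + 0.13 + 0.08 = 0.70
D = 1 − ½ × 0.70 = 1 − 0.350 = 0.6500

0.65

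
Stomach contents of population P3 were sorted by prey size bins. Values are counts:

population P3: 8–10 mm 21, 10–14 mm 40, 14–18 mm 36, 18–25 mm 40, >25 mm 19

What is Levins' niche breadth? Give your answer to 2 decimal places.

4.59

Proportions for population P3 (n=156): 21/156=0.1346, 40/156=0.2564, 36/156=0.2308, 40/156=0.2564, 19/156=0.1218
Σpᵢ² = 0.1346² + 0.2564² + 0.2308² + 0.2564² + 0.1218² = 0.018117 + 0.065741 + 0.053269 + 0.065741 + 0.014835 = 0.217703
B = 1 / 0.217703 = 4.5934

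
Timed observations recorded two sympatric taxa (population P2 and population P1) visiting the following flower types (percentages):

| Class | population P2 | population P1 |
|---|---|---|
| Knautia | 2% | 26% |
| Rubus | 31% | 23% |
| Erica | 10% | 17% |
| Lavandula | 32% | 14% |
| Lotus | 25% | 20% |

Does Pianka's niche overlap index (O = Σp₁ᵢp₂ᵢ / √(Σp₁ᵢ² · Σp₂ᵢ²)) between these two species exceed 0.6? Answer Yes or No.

Convert percentages to proportions (divide by 100).
Σ p₁ᵢp₂ᵢ = 0.0052 + 0.0713 + 0.0170 + 0.0448 + 0.0500 = 0.1883
Σp_1ᵢ² = 0.02² + 0.31² + 0.10² + 0.32² + 0.25² = 0.0004 + 0.0961 + 0.0100 + 0.1024 + 0.0625 = 0.2714
Σp_2ᵢ² = 0.26² + 0.23² + 0.17² + 0.14² + 0.20² = 0.0676 + 0.0529 + 0.0289 + 0.0196 + 0.0400 = 0.2090
O = 0.1883 / √(0.2714 × 0.2090) = 0.1883 / 0.23817 = 0.7906
O = 0.7906 > 0.6 → Yes.

Yes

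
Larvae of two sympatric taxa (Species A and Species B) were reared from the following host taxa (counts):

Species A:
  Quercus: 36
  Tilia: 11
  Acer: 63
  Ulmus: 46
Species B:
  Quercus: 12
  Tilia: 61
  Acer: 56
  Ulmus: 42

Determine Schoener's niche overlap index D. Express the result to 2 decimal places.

0.71

Proportions for Species A (n=156): 36/156=0.2308, 11/156=0.0705, 63/156=0.4038, 46/156=0.2949
Proportions for Species B (n=171): 12/171=0.0702, 61/171=0.3567, 56/171=0.3275, 42/171=0.2456
Σ|p₁ᵢ − p₂ᵢ| = 0.1606 + 0.2862 + 0.0763 + 0.0493 = 0.5724
D = 1 − ½ × 0.5724 = 1 − 0.28620 = 0.71380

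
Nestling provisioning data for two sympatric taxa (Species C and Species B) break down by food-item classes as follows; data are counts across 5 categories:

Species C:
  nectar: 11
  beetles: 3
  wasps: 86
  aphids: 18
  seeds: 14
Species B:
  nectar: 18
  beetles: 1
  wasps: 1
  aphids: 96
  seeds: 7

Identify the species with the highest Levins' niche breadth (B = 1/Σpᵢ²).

Species C

Proportions for Species C (n=132): 11/132=0.0833, 3/132=0.0227, 86/132=0.6515, 18/132=0.1364, 14/132=0.1061
Proportions for Species B (n=123): 18/123=0.1463, 1/123=0.0081, 1/123=0.0081, 96/123=0.7805, 7/123=0.0569
Σp_Cᵢ² = 0.0833² + 0.0227² + 0.6515² + 0.1364² + 0.1061² = 0.006939 + 0.000515 + 0.424452 + 0.018605 + 0.011257 = 0.461768
B_C = 1 / 0.461768 = 2.1656
Σp_Bᵢ² = 0.1463² + 0.0081² + 0.0081² + 0.7805² + 0.0569² = 0.021404 + 0.000066 + 0.000066 + 0.609180 + 0.003238 = 0.633954
B_B = 1 / 0.633954 = 1.5774
Highest B → broadest niche (most generalist): Species C (B = 2.17).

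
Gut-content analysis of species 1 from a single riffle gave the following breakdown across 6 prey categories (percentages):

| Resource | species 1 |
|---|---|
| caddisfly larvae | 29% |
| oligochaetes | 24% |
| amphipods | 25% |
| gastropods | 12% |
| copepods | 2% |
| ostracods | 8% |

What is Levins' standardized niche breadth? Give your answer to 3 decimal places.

0.687

Convert percentages to proportions (divide by 100).
Σpᵢ² = 0.29² + 0.24² + 0.25² + 0.12² + 0.02² + 0.08² = 0.0841 + 0.0576 + 0.0625 + 0.0144 + 0.0004 + 0.0064 = 0.2254
B = 1 / 0.2254 = 4.43656
Bₛ = (B − 1)/(n − 1) = (4.43656 − 1)/(6 − 1) = 3.43656/5 = 0.68731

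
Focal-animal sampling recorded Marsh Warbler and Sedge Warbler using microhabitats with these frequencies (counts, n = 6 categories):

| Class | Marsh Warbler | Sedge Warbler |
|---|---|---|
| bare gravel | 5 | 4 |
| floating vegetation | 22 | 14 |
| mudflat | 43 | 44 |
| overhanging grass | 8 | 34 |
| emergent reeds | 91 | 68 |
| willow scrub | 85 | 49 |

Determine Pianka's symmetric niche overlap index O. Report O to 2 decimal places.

Proportions for Marsh Warbler (n=254): 5/254=0.0197, 22/254=0.0866, 43/254=0.1693, 8/254=0.0315, 91/254=0.3583, 85/254=0.3346
Proportions for Sedge Warbler (n=213): 4/213=0.0188, 14/213=0.0657, 44/213=0.2066, 34/213=0.1596, 68/213=0.3192, 49/213=0.2300
Σ p₁ᵢp₂ᵢ = 0.000370 + 0.005690 + 0.034977 + 0.005027 + 0.114369 + 0.076958 = 0.237391
Σp_1ᵢ² = 0.0197² + 0.0866² + 0.1693² + 0.0315² + 0.3583² + 0.3346² = 0.000388 + 0.007500 + 0.028662 + 0.000992 + 0.128379 + 0.111957 = 0.277878
Σp_2ᵢ² = 0.0188² + 0.0657² + 0.2066² + 0.1596² + 0.3192² + 0.2300² = 0.000353 + 0.004316 + 0.042684 + 0.025472 + 0.101889 + 0.052900 = 0.227614
O = 0.237391 / √(0.277878 × 0.227614) = 0.237391 / 0.2514934 = 0.9439

0.94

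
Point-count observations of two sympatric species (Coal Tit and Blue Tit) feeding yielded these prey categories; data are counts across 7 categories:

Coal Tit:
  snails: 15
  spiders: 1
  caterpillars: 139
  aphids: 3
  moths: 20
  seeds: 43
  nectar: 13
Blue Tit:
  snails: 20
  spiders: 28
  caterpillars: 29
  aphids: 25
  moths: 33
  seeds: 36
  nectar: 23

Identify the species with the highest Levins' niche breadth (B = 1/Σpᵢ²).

Proportions for Coal Tit (n=234): 15/234=0.0641, 1/234=0.0043, 139/234=0.5940, 3/234=0.0128, 20/234=0.0855, 43/234=0.1838, 13/234=0.0556
Proportions for Blue Tit (n=194): 20/194=0.1031, 28/194=0.1443, 29/194=0.1495, 25/194=0.1289, 33/194=0.1701, 36/194=0.1856, 23/194=0.1186
Σp_Coalᵢ² = 0.0641² + 0.0043² + 0.5940² + 0.0128² + 0.0855² + 0.1838² + 0.0556² = 0.004109 + 0.000018 + 0.352836 + 0.000164 + 0.007310 + 0.033782 + 0.003091 = 0.401310
B_Coal = 1 / 0.401310 = 2.4918
Σp_Blueᵢ² = 0.1031² + 0.1443² + 0.1495² + 0.1289² + 0.1701² + 0.1856² + 0.1186² = 0.010630 + 0.020822 + 0.022350 + 0.016615 + 0.028934 + 0.034447 + 0.014066 = 0.147864
B_Blue = 1 / 0.147864 = 6.7630
Highest B → broadest niche (most generalist): Blue Tit (B = 6.76).

Blue Tit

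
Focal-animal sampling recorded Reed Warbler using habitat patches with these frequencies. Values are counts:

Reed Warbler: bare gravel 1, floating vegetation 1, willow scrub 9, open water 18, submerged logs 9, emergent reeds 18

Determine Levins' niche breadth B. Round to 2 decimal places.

3.86

Proportions for Reed Warbler (n=56): 1/56=0.0179, 1/56=0.0179, 9/56=0.1607, 18/56=0.3214, 9/56=0.1607, 18/56=0.3214
Σpᵢ² = 0.0179² + 0.0179² + 0.1607² + 0.3214² + 0.1607² + 0.3214² = 0.000320 + 0.000320 + 0.025824 + 0.103298 + 0.025824 + 0.103298 = 0.258884
B = 1 / 0.258884 = 3.8627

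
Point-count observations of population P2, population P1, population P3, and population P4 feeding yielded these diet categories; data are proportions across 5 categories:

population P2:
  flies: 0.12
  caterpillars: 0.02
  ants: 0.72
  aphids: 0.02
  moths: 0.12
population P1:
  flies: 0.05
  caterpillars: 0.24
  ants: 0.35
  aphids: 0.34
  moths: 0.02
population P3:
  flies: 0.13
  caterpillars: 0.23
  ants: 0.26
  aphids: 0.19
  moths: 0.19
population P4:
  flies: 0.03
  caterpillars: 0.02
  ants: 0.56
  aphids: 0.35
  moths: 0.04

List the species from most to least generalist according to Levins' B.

population P3 > population P1 > population P4 > population P2

Σp_P2ᵢ² = 0.12² + 0.02² + 0.72² + 0.02² + 0.12² = 0.0144 + 0.0004 + 0.5184 + 0.0004 + 0.0144 = 0.5480
B_P2 = 1 / 0.5480 = 1.8248
Σp_P1ᵢ² = 0.05² + 0.24² + 0.35² + 0.34² + 0.02² = 0.0025 + 0.0576 + 0.1225 + 0.1156 + 0.0004 = 0.2986
B_P1 = 1 / 0.2986 = 3.3490
Σp_P3ᵢ² = 0.13² + 0.23² + 0.26² + 0.19² + 0.19² = 0.0169 + 0.0529 + 0.0676 + 0.0361 + 0.0361 = 0.2096
B_P3 = 1 / 0.2096 = 4.7710
Σp_P4ᵢ² = 0.03² + 0.02² + 0.56² + 0.35² + 0.04² = 0.0009 + 0.0004 + 0.3136 + 0.1225 + 0.0016 = 0.4390
B_P4 = 1 / 0.4390 = 2.2779
Ranking by B (broadest → narrowest): population P3 (4.77) > population P1 (3.35) > population P4 (2.28) > population P2 (1.82)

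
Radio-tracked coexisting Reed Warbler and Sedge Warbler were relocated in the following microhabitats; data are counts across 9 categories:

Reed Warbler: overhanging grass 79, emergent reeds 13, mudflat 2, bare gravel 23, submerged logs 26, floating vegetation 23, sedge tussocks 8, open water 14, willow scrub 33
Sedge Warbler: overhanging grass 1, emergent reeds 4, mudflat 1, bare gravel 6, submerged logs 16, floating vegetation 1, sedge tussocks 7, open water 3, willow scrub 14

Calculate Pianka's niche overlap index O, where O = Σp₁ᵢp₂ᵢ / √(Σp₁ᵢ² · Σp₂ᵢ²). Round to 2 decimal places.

0.55

Proportions for Reed Warbler (n=221): 79/221=0.3575, 13/221=0.0588, 2/221=0.0090, 23/221=0.1041, 26/221=0.1176, 23/221=0.1041, 8/221=0.0362, 14/221=0.0633, 33/221=0.1493
Proportions for Sedge Warbler (n=53): 1/53=0.0189, 4/53=0.0755, 1/53=0.0189, 6/53=0.1132, 16/53=0.3019, 1/53=0.0189, 7/53=0.1321, 3/53=0.0566, 14/53=0.2642
Σ p₁ᵢp₂ᵢ = 0.006757 + 0.004439 + 0.000170 + 0.011784 + 0.035503 + 0.001967 + 0.004782 + 0.003583 + 0.039445 = 0.108430
Σp_1ᵢ² = 0.3575² + 0.0588² + 0.0090² + 0.1041² + 0.1176² + 0.1041² + 0.0362² + 0.0633² + 0.1493² = 0.127806 + 0.003457 + 0.000081 + 0.010837 + 0.013830 + 0.010837 + 0.001310 + 0.004007 + 0.022290 = 0.194455
Σp_2ᵢ² = 0.0189² + 0.0755² + 0.0189² + 0.1132² + 0.3019² + 0.0189² + 0.1321² + 0.0566² + 0.2642² = 0.000357 + 0.005700 + 0.000357 + 0.012814 + 0.091144 + 0.000357 + 0.017450 + 0.003204 + 0.069802 = 0.201185
O = 0.108430 / √(0.194455 × 0.201185) = 0.108430 / 0.1977914 = 0.5482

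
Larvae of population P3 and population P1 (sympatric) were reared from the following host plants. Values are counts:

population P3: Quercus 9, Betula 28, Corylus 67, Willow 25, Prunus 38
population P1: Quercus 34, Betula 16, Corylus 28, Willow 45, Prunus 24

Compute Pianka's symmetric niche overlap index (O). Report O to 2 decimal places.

0.78

Proportions for population P3 (n=167): 9/167=0.0539, 28/167=0.1677, 67/167=0.4012, 25/167=0.1497, 38/167=0.2275
Proportions for population P1 (n=147): 34/147=0.2313, 16/147=0.1088, 28/147=0.1905, 45/147=0.3061, 24/147=0.1633
Σ p₁ᵢp₂ᵢ = 0.012467 + 0.018246 + 0.076429 + 0.045823 + 0.037151 = 0.190116
Σp_1ᵢ² = 0.0539² + 0.1677² + 0.4012² + 0.1497² + 0.2275² = 0.002905 + 0.028123 + 0.160961 + 0.022410 + 0.051756 = 0.266155
Σp_2ᵢ² = 0.2313² + 0.1088² + 0.1905² + 0.3061² + 0.1633² = 0.053500 + 0.011837 + 0.036290 + 0.093697 + 0.026667 = 0.221991
O = 0.190116 / √(0.266155 × 0.221991) = 0.190116 / 0.2430720 = 0.7821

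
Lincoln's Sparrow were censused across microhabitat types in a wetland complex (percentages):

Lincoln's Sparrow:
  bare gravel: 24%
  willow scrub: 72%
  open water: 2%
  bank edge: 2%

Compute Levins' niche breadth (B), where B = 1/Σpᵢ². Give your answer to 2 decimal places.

Convert percentages to proportions (divide by 100).
Σpᵢ² = 0.24² + 0.72² + 0.02² + 0.02² = 0.0576 + 0.5184 + 0.0004 + 0.0004 = 0.5768
B = 1 / 0.5768 = 1.7337

1.73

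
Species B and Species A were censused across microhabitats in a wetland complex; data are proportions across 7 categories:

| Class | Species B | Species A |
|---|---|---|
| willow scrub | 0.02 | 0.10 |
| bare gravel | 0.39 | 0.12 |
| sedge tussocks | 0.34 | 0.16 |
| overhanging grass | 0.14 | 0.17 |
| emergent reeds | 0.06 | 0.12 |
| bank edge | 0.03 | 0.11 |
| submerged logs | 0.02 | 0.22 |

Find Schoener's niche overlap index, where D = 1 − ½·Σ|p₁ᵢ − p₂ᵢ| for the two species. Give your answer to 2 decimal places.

Σ|p₁ᵢ − p₂ᵢ| = 0.08 + 0.27 + 0.18 + 0.03 + 0.06 + 0.08 + 0.20 = 0.90
D = 1 − ½ × 0.90 = 1 − 0.450 = 0.5500

0.55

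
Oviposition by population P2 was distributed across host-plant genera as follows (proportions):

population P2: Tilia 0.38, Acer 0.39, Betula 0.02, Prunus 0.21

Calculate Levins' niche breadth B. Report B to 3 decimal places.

Σpᵢ² = 0.38² + 0.39² + 0.02² + 0.21² = 0.1444 + 0.1521 + 0.0004 + 0.0441 = 0.3410
B = 1 / 0.3410 = 2.93255

2.933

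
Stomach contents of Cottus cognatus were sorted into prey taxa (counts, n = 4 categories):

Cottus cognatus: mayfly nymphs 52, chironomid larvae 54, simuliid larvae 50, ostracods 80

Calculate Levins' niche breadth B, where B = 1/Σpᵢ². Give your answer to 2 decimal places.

3.84

Proportions for Cottus cognatus (n=236): 52/236=0.2203, 54/236=0.2288, 50/236=0.2119, 80/236=0.3390
Σpᵢ² = 0.2203² + 0.2288² + 0.2119² + 0.3390² = 0.048532 + 0.052349 + 0.044902 + 0.114921 = 0.260704
B = 1 / 0.260704 = 3.8358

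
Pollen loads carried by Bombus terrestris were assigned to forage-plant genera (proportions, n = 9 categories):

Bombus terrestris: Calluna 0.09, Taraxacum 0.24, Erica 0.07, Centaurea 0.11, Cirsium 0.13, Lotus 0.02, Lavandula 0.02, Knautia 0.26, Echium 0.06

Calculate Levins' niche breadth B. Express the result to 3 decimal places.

Σpᵢ² = 0.09² + 0.24² + 0.07² + 0.11² + 0.13² + 0.02² + 0.02² + 0.26² + 0.06² = 0.0081 + 0.0576 + 0.0049 + 0.0121 + 0.0169 + 0.0004 + 0.0004 + 0.0676 + 0.0036 = 0.1716
B = 1 / 0.1716 = 5.82751

5.828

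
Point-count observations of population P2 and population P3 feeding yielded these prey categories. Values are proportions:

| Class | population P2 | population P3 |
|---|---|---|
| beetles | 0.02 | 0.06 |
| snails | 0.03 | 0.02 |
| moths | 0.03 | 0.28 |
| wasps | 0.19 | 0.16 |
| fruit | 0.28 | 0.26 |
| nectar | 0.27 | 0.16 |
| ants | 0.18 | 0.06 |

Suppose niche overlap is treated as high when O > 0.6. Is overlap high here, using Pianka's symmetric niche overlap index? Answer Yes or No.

Σ p₁ᵢp₂ᵢ = 0.0012 + 0.0006 + 0.0084 + 0.0304 + 0.0728 + 0.0432 + 0.0108 = 0.1674
Σp_1ᵢ² = 0.02² + 0.03² + 0.03² + 0.19² + 0.28² + 0.27² + 0.18² = 0.0004 + 0.0009 + 0.0009 + 0.0361 + 0.0784 + 0.0729 + 0.0324 = 0.2220
Σp_2ᵢ² = 0.06² + 0.02² + 0.28² + 0.16² + 0.26² + 0.16² + 0.06² = 0.0036 + 0.0004 + 0.0784 + 0.0256 + 0.0676 + 0.0256 + 0.0036 = 0.2048
O = 0.1674 / √(0.2220 × 0.2048) = 0.1674 / 0.21323 = 0.7851
O = 0.7851 > 0.6 → Yes.

Yes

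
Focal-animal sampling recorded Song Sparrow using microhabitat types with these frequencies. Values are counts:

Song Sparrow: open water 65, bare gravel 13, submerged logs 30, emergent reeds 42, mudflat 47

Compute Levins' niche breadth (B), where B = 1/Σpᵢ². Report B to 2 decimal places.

Proportions for Song Sparrow (n=197): 65/197=0.3299, 13/197=0.0660, 30/197=0.1523, 42/197=0.2132, 47/197=0.2386
Σpᵢ² = 0.3299² + 0.0660² + 0.1523² + 0.2132² + 0.2386² = 0.108834 + 0.004356 + 0.023195 + 0.045454 + 0.056930 = 0.238769
B = 1 / 0.238769 = 4.1881

4.19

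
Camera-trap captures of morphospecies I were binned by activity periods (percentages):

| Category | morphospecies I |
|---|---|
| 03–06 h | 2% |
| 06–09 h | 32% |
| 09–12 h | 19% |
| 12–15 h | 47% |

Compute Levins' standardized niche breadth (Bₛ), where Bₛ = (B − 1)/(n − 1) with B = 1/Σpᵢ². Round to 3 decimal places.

0.593

Convert percentages to proportions (divide by 100).
Σpᵢ² = 0.02² + 0.32² + 0.19² + 0.47² = 0.0004 + 0.1024 + 0.0361 + 0.2209 = 0.3598
B = 1 / 0.3598 = 2.77932
Bₛ = (B − 1)/(n − 1) = (2.77932 − 1)/(4 − 1) = 1.77932/3 = 0.59311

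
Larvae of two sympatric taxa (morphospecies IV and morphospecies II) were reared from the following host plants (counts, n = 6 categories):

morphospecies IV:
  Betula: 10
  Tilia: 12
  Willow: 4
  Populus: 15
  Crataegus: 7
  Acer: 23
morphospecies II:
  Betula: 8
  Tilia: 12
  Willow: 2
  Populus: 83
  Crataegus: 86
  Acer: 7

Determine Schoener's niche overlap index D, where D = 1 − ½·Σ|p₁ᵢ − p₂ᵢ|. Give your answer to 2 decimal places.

0.46

Proportions for morphospecies IV (n=71): 10/71=0.1408, 12/71=0.1690, 4/71=0.0563, 15/71=0.2113, 7/71=0.0986, 23/71=0.3239
Proportions for morphospecies II (n=198): 8/198=0.0404, 12/198=0.0606, 2/198=0.0101, 83/198=0.4192, 86/198=0.4343, 7/198=0.0354
Σ|p₁ᵢ − p₂ᵢ| = 0.1004 + 0.1084 + 0.0462 + 0.2079 + 0.3357 + 0.2885 = 1.0871
D = 1 − ½ × 1.0871 = 1 − 0.54355 = 0.45645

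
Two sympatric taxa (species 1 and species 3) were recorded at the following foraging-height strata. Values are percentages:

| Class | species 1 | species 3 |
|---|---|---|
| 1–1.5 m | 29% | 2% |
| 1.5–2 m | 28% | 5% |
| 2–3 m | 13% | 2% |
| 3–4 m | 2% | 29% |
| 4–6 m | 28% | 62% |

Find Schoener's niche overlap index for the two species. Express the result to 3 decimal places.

0.390

Convert percentages to proportions (divide by 100).
Σ|p₁ᵢ − p₂ᵢ| = 0.27 + 0.23 + 0.11 + 0.27 + 0.34 = 1.22
D = 1 − ½ × 1.22 = 1 − 0.610 = 0.39000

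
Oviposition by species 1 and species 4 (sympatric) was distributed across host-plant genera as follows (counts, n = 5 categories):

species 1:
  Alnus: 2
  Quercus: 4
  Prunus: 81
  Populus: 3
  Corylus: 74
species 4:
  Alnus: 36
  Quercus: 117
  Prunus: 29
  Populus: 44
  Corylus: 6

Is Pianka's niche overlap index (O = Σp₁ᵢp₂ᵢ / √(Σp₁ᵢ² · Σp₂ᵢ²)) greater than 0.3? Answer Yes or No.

Proportions for species 1 (n=164): 2/164=0.0122, 4/164=0.0244, 81/164=0.4939, 3/164=0.0183, 74/164=0.4512
Proportions for species 4 (n=232): 36/232=0.1552, 117/232=0.5043, 29/232=0.1250, 44/232=0.1897, 6/232=0.0259
Σ p₁ᵢp₂ᵢ = 0.001893 + 0.012305 + 0.061738 + 0.003472 + 0.011686 = 0.091094
Σp_1ᵢ² = 0.0122² + 0.0244² + 0.4939² + 0.0183² + 0.4512² = 0.000149 + 0.000595 + 0.243937 + 0.000335 + 0.203581 = 0.448597
Σp_2ᵢ² = 0.1552² + 0.5043² + 0.1250² + 0.1897² + 0.0259² = 0.024087 + 0.254318 + 0.015625 + 0.035986 + 0.000671 = 0.330687
O = 0.091094 / √(0.448597 × 0.330687) = 0.091094 / 0.3851561 = 0.2365
O = 0.2365 < 0.3 → No.

No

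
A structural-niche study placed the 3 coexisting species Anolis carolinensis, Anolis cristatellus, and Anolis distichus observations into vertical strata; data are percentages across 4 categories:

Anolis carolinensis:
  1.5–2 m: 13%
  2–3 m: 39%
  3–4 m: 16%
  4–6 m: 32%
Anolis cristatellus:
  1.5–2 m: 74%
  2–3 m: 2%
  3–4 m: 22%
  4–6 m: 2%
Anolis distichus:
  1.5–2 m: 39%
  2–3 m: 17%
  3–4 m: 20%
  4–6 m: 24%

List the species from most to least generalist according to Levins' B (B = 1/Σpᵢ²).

Anolis distichus > Anolis carolinensis > Anolis cristatellus

Convert percentages to proportions (divide by 100).
Σp_caroᵢ² = 0.13² + 0.39² + 0.16² + 0.32² = 0.0169 + 0.1521 + 0.0256 + 0.1024 = 0.2970
B_caro = 1 / 0.2970 = 3.3670
Σp_crisᵢ² = 0.74² + 0.02² + 0.22² + 0.02² = 0.5476 + 0.0004 + 0.0484 + 0.0004 = 0.5968
B_cris = 1 / 0.5968 = 1.6756
Σp_distᵢ² = 0.39² + 0.17² + 0.20² + 0.24² = 0.1521 + 0.0289 + 0.0400 + 0.0576 = 0.2786
B_dist = 1 / 0.2786 = 3.5894
Ranking by B (broadest → narrowest): Anolis distichus (3.59) > Anolis carolinensis (3.37) > Anolis cristatellus (1.68)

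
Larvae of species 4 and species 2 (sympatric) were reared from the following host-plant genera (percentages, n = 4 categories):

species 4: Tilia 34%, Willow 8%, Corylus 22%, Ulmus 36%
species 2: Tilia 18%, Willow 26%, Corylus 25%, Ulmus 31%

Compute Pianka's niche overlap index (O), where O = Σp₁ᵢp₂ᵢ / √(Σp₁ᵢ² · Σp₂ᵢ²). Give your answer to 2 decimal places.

0.89

Convert percentages to proportions (divide by 100).
Σ p₁ᵢp₂ᵢ = 0.0612 + 0.0208 + 0.0550 + 0.1116 = 0.2486
Σp_1ᵢ² = 0.34² + 0.08² + 0.22² + 0.36² = 0.1156 + 0.0064 + 0.0484 + 0.1296 = 0.3000
Σp_2ᵢ² = 0.18² + 0.26² + 0.25² + 0.31² = 0.0324 + 0.0676 + 0.0625 + 0.0961 = 0.2586
O = 0.2486 / √(0.3000 × 0.2586) = 0.2486 / 0.27853 = 0.8925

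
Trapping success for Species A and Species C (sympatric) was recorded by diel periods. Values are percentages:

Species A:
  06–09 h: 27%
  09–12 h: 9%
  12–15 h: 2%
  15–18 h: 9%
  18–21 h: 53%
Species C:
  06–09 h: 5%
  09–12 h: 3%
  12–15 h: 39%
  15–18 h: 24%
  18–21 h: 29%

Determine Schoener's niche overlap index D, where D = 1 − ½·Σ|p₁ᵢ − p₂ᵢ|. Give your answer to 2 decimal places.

0.48

Convert percentages to proportions (divide by 100).
Σ|p₁ᵢ − p₂ᵢ| = 0.22 + 0.06 + 0.37 + 0.15 + 0.24 = 1.04
D = 1 − ½ × 1.04 = 1 − 0.520 = 0.4800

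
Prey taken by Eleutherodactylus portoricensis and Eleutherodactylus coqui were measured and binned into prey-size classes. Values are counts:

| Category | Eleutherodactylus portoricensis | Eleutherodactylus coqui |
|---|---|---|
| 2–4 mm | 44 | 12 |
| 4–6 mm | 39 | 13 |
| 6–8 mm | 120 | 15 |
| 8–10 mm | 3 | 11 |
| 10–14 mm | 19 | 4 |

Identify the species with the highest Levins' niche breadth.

Eleutherodactylus coqui

Proportions for Eleutherodactylus portoricensis (n=225): 44/225=0.1956, 39/225=0.1733, 120/225=0.5333, 3/225=0.0133, 19/225=0.0844
Proportions for Eleutherodactylus coqui (n=55): 12/55=0.2182, 13/55=0.2364, 15/55=0.2727, 11/55=0.2000, 4/55=0.0727
Σp_portᵢ² = 0.1956² + 0.1733² + 0.5333² + 0.0133² + 0.0844² = 0.038259 + 0.030033 + 0.284409 + 0.000177 + 0.007123 = 0.360001
B_port = 1 / 0.360001 = 2.7778
Σp_coquᵢ² = 0.2182² + 0.2364² + 0.2727² + 0.2000² + 0.0727² = 0.047611 + 0.055885 + 0.074365 + 0.040000 + 0.005285 = 0.223146
B_coqu = 1 / 0.223146 = 4.4814
Highest B → broadest niche (most generalist): Eleutherodactylus coqui (B = 4.48).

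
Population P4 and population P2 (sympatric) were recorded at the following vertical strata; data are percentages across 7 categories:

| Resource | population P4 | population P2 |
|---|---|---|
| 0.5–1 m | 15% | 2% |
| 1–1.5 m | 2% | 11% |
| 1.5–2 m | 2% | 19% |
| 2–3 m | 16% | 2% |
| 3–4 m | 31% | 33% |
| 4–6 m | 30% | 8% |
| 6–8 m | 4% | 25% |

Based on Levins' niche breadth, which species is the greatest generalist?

Convert percentages to proportions (divide by 100).
Σp_P4ᵢ² = 0.15² + 0.02² + 0.02² + 0.16² + 0.31² + 0.30² + 0.04² = 0.0225 + 0.0004 + 0.0004 + 0.0256 + 0.0961 + 0.0900 + 0.0016 = 0.2366
B_P4 = 1 / 0.2366 = 4.2265
Σp_P2ᵢ² = 0.02² + 0.11² + 0.19² + 0.02² + 0.33² + 0.08² + 0.25² = 0.0004 + 0.0121 + 0.0361 + 0.0004 + 0.1089 + 0.0064 + 0.0625 = 0.2268
B_P2 = 1 / 0.2268 = 4.4092
Highest B → broadest niche (most generalist): population P2 (B = 4.41).

population P2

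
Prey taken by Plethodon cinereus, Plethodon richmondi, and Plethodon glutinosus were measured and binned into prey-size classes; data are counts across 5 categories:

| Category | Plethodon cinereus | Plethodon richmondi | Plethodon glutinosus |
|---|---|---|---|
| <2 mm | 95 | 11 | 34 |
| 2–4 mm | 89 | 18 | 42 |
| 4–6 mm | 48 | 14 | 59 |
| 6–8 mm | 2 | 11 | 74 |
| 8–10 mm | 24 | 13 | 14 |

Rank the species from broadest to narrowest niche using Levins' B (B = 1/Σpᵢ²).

Proportions for Plethodon cinereus (n=258): 95/258=0.3682, 89/258=0.3450, 48/258=0.1860, 2/258=0.0078, 24/258=0.0930
Proportions for Plethodon richmondi (n=67): 11/67=0.1642, 18/67=0.2687, 14/67=0.2090, 11/67=0.1642, 13/67=0.1940
Proportions for Plethodon glutinosus (n=223): 34/223=0.1525, 42/223=0.1883, 59/223=0.2646, 74/223=0.3318, 14/223=0.0628
Σp_cineᵢ² = 0.3682² + 0.3450² + 0.1860² + 0.0078² + 0.0930² = 0.135571 + 0.119025 + 0.034596 + 0.000061 + 0.008649 = 0.297902
B_cine = 1 / 0.297902 = 3.3568
Σp_richᵢ² = 0.1642² + 0.2687² + 0.2090² + 0.1642² + 0.1940² = 0.026962 + 0.072200 + 0.043681 + 0.026962 + 0.037636 = 0.207441
B_rich = 1 / 0.207441 = 4.8206
Σp_glutᵢ² = 0.1525² + 0.1883² + 0.2646² + 0.3318² + 0.0628² = 0.023256 + 0.035457 + 0.070013 + 0.110091 + 0.003944 = 0.242761
B_glut = 1 / 0.242761 = 4.1193
Ranking by B (broadest → narrowest): Plethodon richmondi (4.82) > Plethodon glutinosus (4.12) > Plethodon cinereus (3.36)

Plethodon richmondi > Plethodon glutinosus > Plethodon cinereus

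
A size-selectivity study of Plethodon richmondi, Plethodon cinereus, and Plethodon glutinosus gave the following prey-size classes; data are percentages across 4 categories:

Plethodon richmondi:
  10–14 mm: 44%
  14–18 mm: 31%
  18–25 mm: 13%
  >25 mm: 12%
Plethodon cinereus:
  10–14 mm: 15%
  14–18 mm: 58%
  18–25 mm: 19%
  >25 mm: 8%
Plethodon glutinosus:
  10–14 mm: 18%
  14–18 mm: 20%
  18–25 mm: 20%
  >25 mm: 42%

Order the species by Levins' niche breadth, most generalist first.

Convert percentages to proportions (divide by 100).
Σp_richᵢ² = 0.44² + 0.31² + 0.13² + 0.12² = 0.1936 + 0.0961 + 0.0169 + 0.0144 = 0.3210
B_rich = 1 / 0.3210 = 3.1153
Σp_cineᵢ² = 0.15² + 0.58² + 0.19² + 0.08² = 0.0225 + 0.3364 + 0.0361 + 0.0064 = 0.4014
B_cine = 1 / 0.4014 = 2.4913
Σp_glutᵢ² = 0.18² + 0.20² + 0.20² + 0.42² = 0.0324 + 0.0400 + 0.0400 + 0.1764 = 0.2888
B_glut = 1 / 0.2888 = 3.4626
Ranking by B (broadest → narrowest): Plethodon glutinosus (3.46) > Plethodon richmondi (3.12) > Plethodon cinereus (2.49)

Plethodon glutinosus > Plethodon richmondi > Plethodon cinereus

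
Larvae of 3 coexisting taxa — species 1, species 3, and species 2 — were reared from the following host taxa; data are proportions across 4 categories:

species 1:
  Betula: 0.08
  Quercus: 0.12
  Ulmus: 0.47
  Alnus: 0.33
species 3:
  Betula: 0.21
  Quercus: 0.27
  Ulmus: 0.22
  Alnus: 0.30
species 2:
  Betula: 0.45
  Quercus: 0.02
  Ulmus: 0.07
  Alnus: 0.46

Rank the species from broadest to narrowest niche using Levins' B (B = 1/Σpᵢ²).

Σp_1ᵢ² = 0.08² + 0.12² + 0.47² + 0.33² = 0.0064 + 0.0144 + 0.2209 + 0.1089 = 0.3506
B_1 = 1 / 0.3506 = 2.8523
Σp_3ᵢ² = 0.21² + 0.27² + 0.22² + 0.30² = 0.0441 + 0.0729 + 0.0484 + 0.0900 = 0.2554
B_3 = 1 / 0.2554 = 3.9154
Σp_2ᵢ² = 0.45² + 0.02² + 0.07² + 0.46² = 0.2025 + 0.0004 + 0.0049 + 0.2116 = 0.4194
B_2 = 1 / 0.4194 = 2.3844
Ranking by B (broadest → narrowest): species 3 (3.92) > species 1 (2.85) > species 2 (2.38)

species 3 > species 1 > species 2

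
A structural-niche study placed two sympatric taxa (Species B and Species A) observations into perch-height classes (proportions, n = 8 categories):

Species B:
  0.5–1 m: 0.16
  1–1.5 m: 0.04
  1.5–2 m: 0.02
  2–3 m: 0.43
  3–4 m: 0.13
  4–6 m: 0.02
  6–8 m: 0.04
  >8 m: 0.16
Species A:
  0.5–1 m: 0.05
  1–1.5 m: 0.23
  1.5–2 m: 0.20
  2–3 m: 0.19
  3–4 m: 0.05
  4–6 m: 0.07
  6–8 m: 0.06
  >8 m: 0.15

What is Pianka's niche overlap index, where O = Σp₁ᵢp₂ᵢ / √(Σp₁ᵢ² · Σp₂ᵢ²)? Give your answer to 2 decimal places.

Σ p₁ᵢp₂ᵢ = 0.0080 + 0.0092 + 0.0040 + 0.0817 + 0.0065 + 0.0014 + 0.0024 + 0.0240 = 0.1372
Σp_1ᵢ² = 0.16² + 0.04² + 0.02² + 0.43² + 0.13² + 0.02² + 0.04² + 0.16² = 0.0256 + 0.0016 + 0.0004 + 0.1849 + 0.0169 + 0.0004 + 0.0016 + 0.0256 = 0.2570
Σp_2ᵢ² = 0.05² + 0.23² + 0.20² + 0.19² + 0.05² + 0.07² + 0.06² + 0.15² = 0.0025 + 0.0529 + 0.0400 + 0.0361 + 0.0025 + 0.0049 + 0.0036 + 0.0225 = 0.1650
O = 0.1372 / √(0.2570 × 0.1650) = 0.1372 / 0.20592 = 0.6663

0.67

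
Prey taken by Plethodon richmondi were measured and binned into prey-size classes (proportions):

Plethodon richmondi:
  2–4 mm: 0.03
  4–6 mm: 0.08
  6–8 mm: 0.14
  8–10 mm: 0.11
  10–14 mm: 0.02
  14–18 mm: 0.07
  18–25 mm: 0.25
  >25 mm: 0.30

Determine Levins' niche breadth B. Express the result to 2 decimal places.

5.08

Σpᵢ² = 0.03² + 0.08² + 0.14² + 0.11² + 0.02² + 0.07² + 0.25² + 0.30² = 0.0009 + 0.0064 + 0.0196 + 0.0121 + 0.0004 + 0.0049 + 0.0625 + 0.0900 = 0.1968
B = 1 / 0.1968 = 5.0813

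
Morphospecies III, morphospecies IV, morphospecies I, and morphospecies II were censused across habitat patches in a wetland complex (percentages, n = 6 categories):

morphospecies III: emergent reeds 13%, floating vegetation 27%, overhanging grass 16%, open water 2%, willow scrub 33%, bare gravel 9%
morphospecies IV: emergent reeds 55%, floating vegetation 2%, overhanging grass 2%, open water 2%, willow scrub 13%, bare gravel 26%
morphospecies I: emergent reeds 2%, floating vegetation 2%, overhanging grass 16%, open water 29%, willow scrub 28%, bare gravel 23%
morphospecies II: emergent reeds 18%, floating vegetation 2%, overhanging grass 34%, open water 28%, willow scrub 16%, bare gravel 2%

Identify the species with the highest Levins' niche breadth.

Convert percentages to proportions (divide by 100).
Σp_IIIᵢ² = 0.13² + 0.27² + 0.16² + 0.02² + 0.33² + 0.09² = 0.0169 + 0.0729 + 0.0256 + 0.0004 + 0.1089 + 0.0081 = 0.2328
B_III = 1 / 0.2328 = 4.2955
Σp_IVᵢ² = 0.55² + 0.02² + 0.02² + 0.02² + 0.13² + 0.26² = 0.3025 + 0.0004 + 0.0004 + 0.0004 + 0.0169 + 0.0676 = 0.3882
B_IV = 1 / 0.3882 = 2.5760
Σp_Iᵢ² = 0.02² + 0.02² + 0.16² + 0.29² + 0.28² + 0.23² = 0.0004 + 0.0004 + 0.0256 + 0.0841 + 0.0784 + 0.0529 = 0.2418
B_I = 1 / 0.2418 = 4.1356
Σp_IIᵢ² = 0.18² + 0.02² + 0.34² + 0.28² + 0.16² + 0.02² = 0.0324 + 0.0004 + 0.1156 + 0.0784 + 0.0256 + 0.0004 = 0.2528
B_II = 1 / 0.2528 = 3.9557
Highest B → broadest niche (most generalist): morphospecies III (B = 4.30).

morphospecies III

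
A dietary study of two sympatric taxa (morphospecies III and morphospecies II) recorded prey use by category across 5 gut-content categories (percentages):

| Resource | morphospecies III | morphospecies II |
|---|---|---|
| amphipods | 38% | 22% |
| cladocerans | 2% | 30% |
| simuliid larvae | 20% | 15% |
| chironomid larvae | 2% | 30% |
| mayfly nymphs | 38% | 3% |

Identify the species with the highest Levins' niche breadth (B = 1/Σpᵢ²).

Convert percentages to proportions (divide by 100).
Σp_IIIᵢ² = 0.38² + 0.02² + 0.20² + 0.02² + 0.38² = 0.1444 + 0.0004 + 0.0400 + 0.0004 + 0.1444 = 0.3296
B_III = 1 / 0.3296 = 3.0340
Σp_IIᵢ² = 0.22² + 0.30² + 0.15² + 0.30² + 0.03² = 0.0484 + 0.0900 + 0.0225 + 0.0900 + 0.0009 = 0.2518
B_II = 1 / 0.2518 = 3.9714
Highest B → broadest niche (most generalist): morphospecies II (B = 3.97).

morphospecies II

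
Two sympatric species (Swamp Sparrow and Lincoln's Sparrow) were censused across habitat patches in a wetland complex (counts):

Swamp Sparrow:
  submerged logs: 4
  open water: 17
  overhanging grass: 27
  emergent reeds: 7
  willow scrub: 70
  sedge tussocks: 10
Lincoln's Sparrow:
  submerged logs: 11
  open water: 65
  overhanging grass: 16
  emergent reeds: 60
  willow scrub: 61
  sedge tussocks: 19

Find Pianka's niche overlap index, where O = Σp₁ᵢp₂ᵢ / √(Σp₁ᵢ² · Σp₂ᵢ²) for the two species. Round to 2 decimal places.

0.75

Proportions for Swamp Sparrow (n=135): 4/135=0.0296, 17/135=0.1259, 27/135=0.2000, 7/135=0.0519, 70/135=0.5185, 10/135=0.0741
Proportions for Lincoln's Sparrow (n=232): 11/232=0.0474, 65/232=0.2802, 16/232=0.0690, 60/232=0.2586, 61/232=0.2629, 19/232=0.0819
Σ p₁ᵢp₂ᵢ = 0.001403 + 0.035277 + 0.013800 + 0.013421 + 0.136314 + 0.006069 = 0.206284
Σp_1ᵢ² = 0.0296² + 0.1259² + 0.2000² + 0.0519² + 0.5185² + 0.0741² = 0.000876 + 0.015851 + 0.040000 + 0.002694 + 0.268842 + 0.005491 = 0.333754
Σp_2ᵢ² = 0.0474² + 0.2802² + 0.0690² + 0.2586² + 0.2629² + 0.0819² = 0.002247 + 0.078512 + 0.004761 + 0.066874 + 0.069116 + 0.006708 = 0.228218
O = 0.206284 / √(0.333754 × 0.228218) = 0.206284 / 0.2759867 = 0.7474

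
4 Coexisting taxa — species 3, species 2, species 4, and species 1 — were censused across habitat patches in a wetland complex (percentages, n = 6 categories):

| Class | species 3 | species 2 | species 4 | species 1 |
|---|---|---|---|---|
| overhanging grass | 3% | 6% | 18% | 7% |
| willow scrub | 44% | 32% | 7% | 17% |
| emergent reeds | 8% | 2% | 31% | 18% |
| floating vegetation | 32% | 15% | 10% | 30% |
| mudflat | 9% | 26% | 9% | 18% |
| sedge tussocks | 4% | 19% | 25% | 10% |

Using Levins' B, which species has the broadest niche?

species 1

Convert percentages to proportions (divide by 100).
Σp_3ᵢ² = 0.03² + 0.44² + 0.08² + 0.32² + 0.09² + 0.04² = 0.0009 + 0.1936 + 0.0064 + 0.1024 + 0.0081 + 0.0016 = 0.3130
B_3 = 1 / 0.3130 = 3.1949
Σp_2ᵢ² = 0.06² + 0.32² + 0.02² + 0.15² + 0.26² + 0.19² = 0.0036 + 0.1024 + 0.0004 + 0.0225 + 0.0676 + 0.0361 = 0.2326
B_2 = 1 / 0.2326 = 4.2992
Σp_4ᵢ² = 0.18² + 0.07² + 0.31² + 0.10² + 0.09² + 0.25² = 0.0324 + 0.0049 + 0.0961 + 0.0100 + 0.0081 + 0.0625 = 0.2140
B_4 = 1 / 0.2140 = 4.6729
Σp_1ᵢ² = 0.07² + 0.17² + 0.18² + 0.30² + 0.18² + 0.10² = 0.0049 + 0.0289 + 0.0324 + 0.0900 + 0.0324 + 0.0100 = 0.1986
B_1 = 1 / 0.1986 = 5.0352
Highest B → broadest niche (most generalist): species 1 (B = 5.04).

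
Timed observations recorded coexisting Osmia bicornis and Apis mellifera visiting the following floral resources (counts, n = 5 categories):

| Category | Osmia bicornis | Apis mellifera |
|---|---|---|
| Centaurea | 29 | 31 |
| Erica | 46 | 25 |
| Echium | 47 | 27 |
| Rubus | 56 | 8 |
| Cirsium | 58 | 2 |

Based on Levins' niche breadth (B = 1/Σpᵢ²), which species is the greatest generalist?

Osmia bicornis

Proportions for Osmia bicornis (n=236): 29/236=0.1229, 46/236=0.1949, 47/236=0.1992, 56/236=0.2373, 58/236=0.2458
Proportions for Apis mellifera (n=93): 31/93=0.3333, 25/93=0.2688, 27/93=0.2903, 8/93=0.0860, 2/93=0.0215
Σp_bicoᵢ² = 0.1229² + 0.1949² + 0.1992² + 0.2373² + 0.2458² = 0.015104 + 0.037986 + 0.039681 + 0.056311 + 0.060418 = 0.209500
B_bico = 1 / 0.209500 = 4.7733
Σp_mellᵢ² = 0.3333² + 0.2688² + 0.2903² + 0.0860² + 0.0215² = 0.111089 + 0.072253 + 0.084274 + 0.007396 + 0.000462 = 0.275474
B_mell = 1 / 0.275474 = 3.6301
Highest B → broadest niche (most generalist): Osmia bicornis (B = 4.77).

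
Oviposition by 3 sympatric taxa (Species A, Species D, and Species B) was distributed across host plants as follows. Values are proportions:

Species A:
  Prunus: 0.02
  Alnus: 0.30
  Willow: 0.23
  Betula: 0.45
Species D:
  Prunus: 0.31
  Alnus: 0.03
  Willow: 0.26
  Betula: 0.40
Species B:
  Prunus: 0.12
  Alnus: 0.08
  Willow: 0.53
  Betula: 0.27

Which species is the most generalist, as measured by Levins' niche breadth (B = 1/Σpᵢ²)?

Species D

Σp_Aᵢ² = 0.02² + 0.30² + 0.23² + 0.45² = 0.0004 + 0.0900 + 0.0529 + 0.2025 = 0.3458
B_A = 1 / 0.3458 = 2.8918
Σp_Dᵢ² = 0.31² + 0.03² + 0.26² + 0.40² = 0.0961 + 0.0009 + 0.0676 + 0.1600 = 0.3246
B_D = 1 / 0.3246 = 3.0807
Σp_Bᵢ² = 0.12² + 0.08² + 0.53² + 0.27² = 0.0144 + 0.0064 + 0.2809 + 0.0729 = 0.3746
B_B = 1 / 0.3746 = 2.6695
Highest B → broadest niche (most generalist): Species D (B = 3.08).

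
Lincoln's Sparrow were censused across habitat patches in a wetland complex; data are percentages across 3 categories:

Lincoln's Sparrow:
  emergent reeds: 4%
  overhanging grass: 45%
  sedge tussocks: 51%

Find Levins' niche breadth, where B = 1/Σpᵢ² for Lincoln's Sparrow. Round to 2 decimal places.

2.15

Convert percentages to proportions (divide by 100).
Σpᵢ² = 0.04² + 0.45² + 0.51² = 0.0016 + 0.2025 + 0.2601 = 0.4642
B = 1 / 0.4642 = 2.1542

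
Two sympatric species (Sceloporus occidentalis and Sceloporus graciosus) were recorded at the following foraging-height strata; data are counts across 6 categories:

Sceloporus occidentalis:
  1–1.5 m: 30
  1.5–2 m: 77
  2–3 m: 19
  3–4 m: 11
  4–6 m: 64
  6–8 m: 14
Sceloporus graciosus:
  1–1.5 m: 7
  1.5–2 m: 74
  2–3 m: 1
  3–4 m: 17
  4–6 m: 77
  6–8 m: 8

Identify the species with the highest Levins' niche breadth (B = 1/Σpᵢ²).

Sceloporus occidentalis

Proportions for Sceloporus occidentalis (n=215): 30/215=0.1395, 77/215=0.3581, 19/215=0.0884, 11/215=0.0512, 64/215=0.2977, 14/215=0.0651
Proportions for Sceloporus graciosus (n=184): 7/184=0.0380, 74/184=0.4022, 1/184=0.0054, 17/184=0.0924, 77/184=0.4185, 8/184=0.0435
Σp_occiᵢ² = 0.1395² + 0.3581² + 0.0884² + 0.0512² + 0.2977² + 0.0651² = 0.019460 + 0.128236 + 0.007815 + 0.002621 + 0.088625 + 0.004238 = 0.250995
B_occi = 1 / 0.250995 = 3.9841
Σp_gracᵢ² = 0.0380² + 0.4022² + 0.0054² + 0.0924² + 0.4185² + 0.0435² = 0.001444 + 0.161765 + 0.000029 + 0.008538 + 0.175142 + 0.001892 = 0.348810
B_grac = 1 / 0.348810 = 2.8669
Highest B → broadest niche (most generalist): Sceloporus occidentalis (B = 3.98).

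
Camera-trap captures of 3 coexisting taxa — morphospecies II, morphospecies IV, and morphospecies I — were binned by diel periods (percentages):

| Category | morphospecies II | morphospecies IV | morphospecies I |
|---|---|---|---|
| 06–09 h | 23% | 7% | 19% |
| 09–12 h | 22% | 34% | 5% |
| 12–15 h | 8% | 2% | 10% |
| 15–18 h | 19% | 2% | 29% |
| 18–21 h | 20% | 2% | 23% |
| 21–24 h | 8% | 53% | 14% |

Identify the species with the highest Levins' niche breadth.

morphospecies II

Convert percentages to proportions (divide by 100).
Σp_IIᵢ² = 0.23² + 0.22² + 0.08² + 0.19² + 0.20² + 0.08² = 0.0529 + 0.0484 + 0.0064 + 0.0361 + 0.0400 + 0.0064 = 0.1902
B_II = 1 / 0.1902 = 5.2576
Σp_IVᵢ² = 0.07² + 0.34² + 0.02² + 0.02² + 0.02² + 0.53² = 0.0049 + 0.1156 + 0.0004 + 0.0004 + 0.0004 + 0.2809 = 0.4026
B_IV = 1 / 0.4026 = 2.4839
Σp_Iᵢ² = 0.19² + 0.05² + 0.10² + 0.29² + 0.23² + 0.14² = 0.0361 + 0.0025 + 0.0100 + 0.0841 + 0.0529 + 0.0196 = 0.2052
B_I = 1 / 0.2052 = 4.8733
Highest B → broadest niche (most generalist): morphospecies II (B = 5.26).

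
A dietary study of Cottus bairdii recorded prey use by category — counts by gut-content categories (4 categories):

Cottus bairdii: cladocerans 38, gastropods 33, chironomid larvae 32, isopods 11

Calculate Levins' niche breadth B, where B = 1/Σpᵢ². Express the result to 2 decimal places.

Proportions for Cottus bairdii (n=114): 38/114=0.3333, 33/114=0.2895, 32/114=0.2807, 11/114=0.0965
Σpᵢ² = 0.3333² + 0.2895² + 0.2807² + 0.0965² = 0.111089 + 0.083810 + 0.078792 + 0.009312 = 0.283003
B = 1 / 0.283003 = 3.5335

3.53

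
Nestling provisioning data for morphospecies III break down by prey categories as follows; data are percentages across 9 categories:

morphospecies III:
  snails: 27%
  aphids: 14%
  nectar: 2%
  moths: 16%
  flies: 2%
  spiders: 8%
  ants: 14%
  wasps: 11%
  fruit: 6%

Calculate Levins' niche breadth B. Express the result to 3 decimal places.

Convert percentages to proportions (divide by 100).
Σpᵢ² = 0.27² + 0.14² + 0.02² + 0.16² + 0.02² + 0.08² + 0.14² + 0.11² + 0.06² = 0.0729 + 0.0196 + 0.0004 + 0.0256 + 0.0004 + 0.0064 + 0.0196 + 0.0121 + 0.0036 = 0.1606
B = 1 / 0.1606 = 6.22665

6.227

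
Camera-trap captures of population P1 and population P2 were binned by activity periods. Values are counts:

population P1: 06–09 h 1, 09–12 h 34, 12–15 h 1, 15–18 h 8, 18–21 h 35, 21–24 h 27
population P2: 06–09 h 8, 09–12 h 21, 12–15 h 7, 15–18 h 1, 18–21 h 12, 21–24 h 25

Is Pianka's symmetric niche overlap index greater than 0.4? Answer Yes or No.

Yes

Proportions for population P1 (n=106): 1/106=0.0094, 34/106=0.3208, 1/106=0.0094, 8/106=0.0755, 35/106=0.3302, 27/106=0.2547
Proportions for population P2 (n=74): 8/74=0.1081, 21/74=0.2838, 7/74=0.0946, 1/74=0.0135, 12/74=0.1622, 25/74=0.3378
Σ p₁ᵢp₂ᵢ = 0.001016 + 0.091043 + 0.000889 + 0.001019 + 0.053558 + 0.086038 = 0.233563
Σp_1ᵢ² = 0.0094² + 0.3208² + 0.0094² + 0.0755² + 0.3302² + 0.2547² = 0.000088 + 0.102913 + 0.000088 + 0.005700 + 0.109032 + 0.064872 = 0.282693
Σp_2ᵢ² = 0.1081² + 0.2838² + 0.0946² + 0.0135² + 0.1622² + 0.3378² = 0.011686 + 0.080542 + 0.008949 + 0.000182 + 0.026309 + 0.114109 = 0.241777
O = 0.233563 / √(0.282693 × 0.241777) = 0.233563 / 0.2614358 = 0.8934
O = 0.8934 > 0.4 → Yes.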